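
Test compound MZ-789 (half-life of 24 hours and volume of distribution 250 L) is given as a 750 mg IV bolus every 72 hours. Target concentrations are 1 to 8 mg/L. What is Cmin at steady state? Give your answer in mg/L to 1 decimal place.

0.4 mg/L

The dosing interval is 3 half-lives, so f = 2^(−3) = 0.125.
At steady state, R = 1/(1 − 0.125) = 8/7.
Single-dose peak C₀ = D/Vd = 750/250 = 3 mg/L.
Steady-state peak Cmax,ss = C₀·R = 3 × 8/7 ≈ 3.429 mg/L.
Steady-state trough Cmin,ss = Cmax,ss·f ≈ 3.429 × 0.125 ≈ 0.429 mg/L.
Trough 0.4 mg/L vs MEC 1 mg/L: subtherapeutic.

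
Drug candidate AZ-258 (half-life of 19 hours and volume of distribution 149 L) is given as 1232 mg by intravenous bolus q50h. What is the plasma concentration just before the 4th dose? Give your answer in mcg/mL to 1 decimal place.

1.6 mcg/mL

f = (1/2)^(τ/t½) = (1/2)^(50/19) ≈ 0.1614.
C₀ = D/Vd = 1232/149 ≈ 8.268 mcg/mL.
Before the 4th dose, 3 doses have been given. Superposition: Cmin = C₀·(f + f² + … + f^3).
≈ 8.268 × (0.1614 + 0.0260 + 0.0042) ≈ 8.268 × 0.1916 ≈ 1.584 mcg/mL.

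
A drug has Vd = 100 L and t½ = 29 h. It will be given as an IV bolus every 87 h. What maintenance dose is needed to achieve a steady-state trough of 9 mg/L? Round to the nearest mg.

6300 mg

τ/t½ = 87/29 ≈ 3, so f = (1/2)^(87/29) ≈ 0.125000.
Cmin,ss = (D/Vd)·f/(1−f), so D = Cmin,ss·Vd·(1−f)/f.
D = 9 × 100 × (1−f)/f ≈ 9 × 100 × 7.00000 ≈ 6300.00 mg.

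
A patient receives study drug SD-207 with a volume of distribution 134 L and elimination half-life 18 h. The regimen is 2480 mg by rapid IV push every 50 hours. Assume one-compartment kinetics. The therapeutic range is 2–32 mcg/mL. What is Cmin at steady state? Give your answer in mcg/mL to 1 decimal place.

k = ln2/t½ = ln2/18 ≈ 0.038508 h⁻¹; fraction remaining f = e^(−kτ) = e^(−0.038508×50) ≈ 0.1458.
Each bolus raises the concentration by D/Vd = 2480/134 ≈ 18.507 mcg/mL.
Steady-state trough Cmin,ss = C₀·f/(1−f) ≈ 18.507 × 0.1458/0.8542 ≈ 3.159 mcg/mL.
Trough 3.2 mcg/mL vs MEC 2 mcg/mL: adequate.

3.2 mcg/mL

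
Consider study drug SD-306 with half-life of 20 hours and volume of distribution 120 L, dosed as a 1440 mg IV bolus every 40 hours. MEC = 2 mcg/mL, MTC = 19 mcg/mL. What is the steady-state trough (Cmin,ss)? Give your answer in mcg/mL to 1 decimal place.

τ = 40 h = 2 half-lives, so f = (1/2)^2 = 0.25.
At steady state, R = 1/(1 − 0.25) = 4/3.
Single-dose peak C₀ = D/Vd = 1440/120 = 12 mcg/mL.
Steady-state peak Cmax,ss = C₀·R = 12 × 4/3 ≈ 16.000 mcg/mL.
Steady-state trough Cmin,ss = Cmax,ss·f ≈ 16.000 × 0.25 ≈ 4.000 mcg/mL.
Trough 4.0 mcg/mL vs MEC 2 mcg/mL: adequate.

4.0 mcg/mL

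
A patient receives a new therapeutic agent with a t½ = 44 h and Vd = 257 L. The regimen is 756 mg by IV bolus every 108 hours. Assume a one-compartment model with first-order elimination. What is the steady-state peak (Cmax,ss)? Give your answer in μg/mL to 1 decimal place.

k = ln2/t½ = ln2/44 ≈ 0.015753 h⁻¹; fraction remaining f = e^(−kτ) = e^(−0.015753×108) ≈ 0.1824.
At steady state, accumulation factor R = 1/(1 − e^(−kτ)) ≈ 1.2231.
Each bolus raises the concentration by D/Vd = 756/257 ≈ 2.942 μg/mL.
Steady-state peak Cmax,ss = C₀·R ≈ 2.942 × 1.2231 ≈ 3.598 μg/mL.

3.6 μg/mL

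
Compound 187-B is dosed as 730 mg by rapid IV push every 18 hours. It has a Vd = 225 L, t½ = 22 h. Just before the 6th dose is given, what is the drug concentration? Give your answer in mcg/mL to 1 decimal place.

f = (1/2)^(τ/t½) = (1/2)^(18/22) ≈ 0.5672.
C₀ = D/Vd = 730/225 ≈ 3.244 mcg/mL.
Before the 6th dose, 5 doses have been given. Superposition: Cmin = C₀·(f + f² + … + f^5).
≈ 3.244 × (0.5672 + 0.3217 + 0.1825 + 0.1035 + 0.0587) ≈ 3.244 × 1.2336 ≈ 4.002 mcg/mL.

4.0 mcg/mL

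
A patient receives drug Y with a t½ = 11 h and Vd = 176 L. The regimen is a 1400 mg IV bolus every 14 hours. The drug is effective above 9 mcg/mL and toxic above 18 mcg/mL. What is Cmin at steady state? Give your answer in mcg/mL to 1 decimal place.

5.6 mcg/mL

k = ln2/t½ = ln2/11 ≈ 0.063013 h⁻¹; fraction remaining f = e^(−kτ) = e^(−0.063013×14) ≈ 0.4139.
Each bolus raises the concentration by D/Vd = 1400/176 ≈ 7.955 mcg/mL.
Steady-state trough Cmin,ss = C₀·f/(1−f) ≈ 7.955 × 0.4139/0.5861 ≈ 5.618 mcg/mL.
Trough 5.6 mcg/mL vs MEC 9 mcg/mL: subtherapeutic.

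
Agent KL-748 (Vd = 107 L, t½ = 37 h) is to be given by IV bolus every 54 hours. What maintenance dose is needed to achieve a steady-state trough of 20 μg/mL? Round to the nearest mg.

τ/t½ = 54/37 ≈ 1.4595, so f = (1/2)^(54/37) ≈ 0.363629.
Cmin,ss = (D/Vd)·f/(1−f), so D = Cmin,ss·Vd·(1−f)/f.
D = 20 × 107 × (1−f)/f ≈ 20 × 107 × 1.75006 ≈ 3745.13 mg.

3745 mg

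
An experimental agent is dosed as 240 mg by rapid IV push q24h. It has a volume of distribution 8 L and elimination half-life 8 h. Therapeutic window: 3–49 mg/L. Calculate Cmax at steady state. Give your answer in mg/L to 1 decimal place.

τ = 24 h = 3 half-lives, so f = (1/2)^3 = 0.125.
At steady state, R = 1/(1 − 0.125) = 8/7.
Single-dose peak C₀ = D/Vd = 240/8 = 30 mg/L.
Steady-state peak Cmax,ss = C₀·R = 30 × 8/7 ≈ 34.286 mg/L.
Peak 34.3 mg/L vs MTC 49 mg/L: below toxic threshold.

34.3 mg/L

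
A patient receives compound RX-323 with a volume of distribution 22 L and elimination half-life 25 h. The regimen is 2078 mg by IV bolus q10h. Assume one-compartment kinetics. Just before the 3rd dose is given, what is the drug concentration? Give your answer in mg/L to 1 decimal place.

125.8 mg/L

f = (1/2)^(τ/t½) = (1/2)^(10/25) ≈ 0.7579.
C₀ = D/Vd = 2078/22 ≈ 94.455 mg/L.
Before the 3rd dose, 2 doses have been given. Superposition: Cmin = C₀·(f + f²).
≈ 94.455 × (0.7579 + 0.5744) ≈ 94.455 × 1.3323 ≈ 125.842 mg/L.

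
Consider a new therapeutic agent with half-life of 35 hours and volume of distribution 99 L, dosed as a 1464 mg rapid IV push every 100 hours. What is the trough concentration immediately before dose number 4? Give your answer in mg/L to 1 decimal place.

f = (1/2)^(τ/t½) = (1/2)^(100/35) ≈ 0.1380.
C₀ = D/Vd = 1464/99 ≈ 14.788 mg/L.
Before the 4th dose, 3 doses have been given. Superposition: Cmin = C₀·(f + f² + … + f^3).
≈ 14.788 × (0.1380 + 0.0190 + 0.0026) ≈ 14.788 × 0.1596 ≈ 2.360 mg/L.

2.4 mg/L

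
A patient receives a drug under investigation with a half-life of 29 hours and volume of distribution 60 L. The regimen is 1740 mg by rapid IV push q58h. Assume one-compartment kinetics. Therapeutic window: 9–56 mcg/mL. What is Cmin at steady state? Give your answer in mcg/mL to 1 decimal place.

9.7 mcg/mL

The dosing interval is 2 half-lives, so f = 2^(−2) = 0.25.
At steady state, R = 1/(1 − 0.25) = 4/3.
Single-dose peak C₀ = D/Vd = 1740/60 = 29 mcg/mL.
Steady-state peak Cmax,ss = C₀·R = 29 × 4/3 ≈ 38.667 mcg/mL.
Steady-state trough Cmin,ss = Cmax,ss·f ≈ 38.667 × 0.25 ≈ 9.667 mcg/mL.
Trough 9.7 mcg/mL vs MEC 9 mcg/mL: adequate.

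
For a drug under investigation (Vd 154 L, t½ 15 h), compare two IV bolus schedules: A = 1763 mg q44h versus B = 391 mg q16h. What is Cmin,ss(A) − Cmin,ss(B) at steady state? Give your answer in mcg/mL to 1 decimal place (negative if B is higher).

-0.6 mcg/mL

Regimen A: f = (1/2)^(44/15) ≈ 0.1309; Cmin,ss = (1763/154)·f/(1−f) ≈ 1.724 mcg/mL.
Regimen B: f = (1/2)^(16/15) ≈ 0.4774; Cmin,ss = (391/154)·f/(1−f) ≈ 2.319 mcg/mL.
Difference ≈ 1.724 − 2.319 ≈ -0.595 mcg/mL.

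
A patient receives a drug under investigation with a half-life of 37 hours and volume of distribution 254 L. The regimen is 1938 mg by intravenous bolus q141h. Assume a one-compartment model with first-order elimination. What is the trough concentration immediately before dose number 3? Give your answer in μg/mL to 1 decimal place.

0.6 μg/mL

f = (1/2)^(τ/t½) = (1/2)^(141/37) ≈ 0.0713.
C₀ = D/Vd = 1938/254 ≈ 7.630 μg/mL.
Before the 3rd dose, 2 doses have been given. Superposition: Cmin = C₀·(f + f²).
≈ 7.630 × (0.0713 + 0.0051) ≈ 7.630 × 0.0764 ≈ 0.583 μg/mL.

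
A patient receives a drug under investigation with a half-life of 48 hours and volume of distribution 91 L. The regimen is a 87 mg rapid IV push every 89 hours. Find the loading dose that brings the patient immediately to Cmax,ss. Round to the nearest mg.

120 mg

f = (1/2)^(89/48) ≈ 0.276592; accumulation ratio R = 1/(1−f) ≈ 1.38235.
Loading dose to hit Cmax,ss on first dose: D_load = D_maint·R ≈ 87 × 1.38235 ≈ 120.26 mg.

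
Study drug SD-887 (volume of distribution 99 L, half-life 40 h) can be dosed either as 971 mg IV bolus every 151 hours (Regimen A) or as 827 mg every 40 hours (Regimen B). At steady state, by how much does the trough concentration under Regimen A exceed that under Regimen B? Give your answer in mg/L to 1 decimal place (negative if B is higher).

-7.6 mg/L

Regimen A: f = (1/2)^(151/40) ≈ 0.0730; Cmin,ss = (971/99)·f/(1−f) ≈ 0.772 mg/L.
Regimen B: f = (1/2)^(40/40) ≈ 0.5000; Cmin,ss = (827/99)·f/(1−f) ≈ 8.354 mg/L.
Difference ≈ 0.772 − 8.354 ≈ -7.582 mg/L.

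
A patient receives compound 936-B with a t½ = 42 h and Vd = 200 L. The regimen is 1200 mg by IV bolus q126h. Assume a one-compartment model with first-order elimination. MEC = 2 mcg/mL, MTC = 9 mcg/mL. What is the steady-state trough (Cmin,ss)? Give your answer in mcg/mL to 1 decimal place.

0.9 mcg/mL

τ = 126 h = 3 half-lives, so f = (1/2)^3 = 0.125.
Accumulation ratio R = 1/(1 − f) = 1/0.875 = 8/7.
Single-dose peak C₀ = D/Vd = 1200/200 = 6 mcg/mL.
Steady-state peak Cmax,ss = C₀·R = 6 × 8/7 ≈ 6.857 mcg/mL.
Steady-state trough Cmin,ss = Cmax,ss·f ≈ 6.857 × 0.125 ≈ 0.857 mcg/mL.
Trough 0.9 mcg/mL vs MEC 2 mcg/mL: subtherapeutic.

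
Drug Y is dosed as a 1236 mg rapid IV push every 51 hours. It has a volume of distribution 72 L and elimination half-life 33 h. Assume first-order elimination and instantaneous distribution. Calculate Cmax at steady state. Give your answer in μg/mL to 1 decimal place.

26.1 μg/mL

τ/t½ = 51/33 ≈ 1.5455, so fraction remaining f = (1/2)^(51/33) ≈ 0.3426.
At steady state, accumulation factor R = 1/(1 − e^(−kτ)) ≈ 1.5211.
Each bolus raises the concentration by D/Vd = 1236/72 ≈ 17.167 μg/mL.
Steady-state peak Cmax,ss = C₀·R ≈ 17.167 × 1.5211 ≈ 26.113 μg/mL.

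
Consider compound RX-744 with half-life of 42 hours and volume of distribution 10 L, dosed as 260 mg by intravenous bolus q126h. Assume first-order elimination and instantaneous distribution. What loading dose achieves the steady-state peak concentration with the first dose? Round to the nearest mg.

f = (1/2)^(126/42) ≈ 0.125000; accumulation ratio R = 1/(1−f) ≈ 1.14286.
Loading dose to hit Cmax,ss on first dose: D_load = D_maint·R ≈ 260 × 1.14286 ≈ 297.14 mg.

297 mg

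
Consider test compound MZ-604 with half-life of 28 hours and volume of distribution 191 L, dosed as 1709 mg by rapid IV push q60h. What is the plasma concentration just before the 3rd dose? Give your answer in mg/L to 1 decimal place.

f = (1/2)^(τ/t½) = (1/2)^(60/28) ≈ 0.2264.
C₀ = D/Vd = 1709/191 ≈ 8.948 mg/L.
Before the 3rd dose, 2 doses have been given. Superposition: Cmin = C₀·(f + f²).
≈ 8.948 × (0.2264 + 0.0513) ≈ 8.948 × 0.2777 ≈ 2.485 mg/L.

2.5 mg/L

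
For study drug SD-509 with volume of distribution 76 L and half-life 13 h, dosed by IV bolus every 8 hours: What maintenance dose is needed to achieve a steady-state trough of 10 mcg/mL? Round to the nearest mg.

404 mg

τ/t½ = 8/13 ≈ 0.61538, so f = (1/2)^(8/13) ≈ 0.652756.
Cmin,ss = (D/Vd)·f/(1−f), so D = Cmin,ss·Vd·(1−f)/f.
D = 10 × 76 × (1−f)/f ≈ 10 × 76 × 0.53197 ≈ 404.30 mg.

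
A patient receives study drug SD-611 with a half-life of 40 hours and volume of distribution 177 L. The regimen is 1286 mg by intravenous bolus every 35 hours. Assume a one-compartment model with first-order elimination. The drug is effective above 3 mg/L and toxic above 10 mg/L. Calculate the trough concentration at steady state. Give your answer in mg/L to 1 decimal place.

8.7 mg/L

τ/t½ = 35/40 ≈ 0.875, so fraction remaining f = (1/2)^(35/40) ≈ 0.5453.
Each bolus raises the concentration by D/Vd = 1286/177 ≈ 7.266 mg/L.
Steady-state trough Cmin,ss = C₀·f/(1−f) ≈ 7.266 × 0.5453/0.4547 ≈ 8.714 mg/L.
Trough 8.7 mg/L vs MEC 3 mg/L: adequate.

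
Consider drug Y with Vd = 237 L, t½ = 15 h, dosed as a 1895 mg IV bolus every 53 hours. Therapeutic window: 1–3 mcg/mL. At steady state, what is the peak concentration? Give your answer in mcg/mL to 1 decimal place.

Over one 53-h interval, 53/15 ≈ 3.5333 half-lives elapse, leaving f ≈ 0.0864 of each dose.
Accumulation ratio R = 1/(1 − f) ≈ 1/0.9136 ≈ 1.0946.
Single-dose peak C₀ = D/Vd = 1895/237 ≈ 7.996 mcg/mL.
Steady-state peak Cmax,ss = C₀·R ≈ 7.996 × 1.0946 ≈ 8.752 mcg/mL.
Peak 8.8 mcg/mL vs MTC 3 mcg/mL: exceeds toxic threshold.

8.8 mcg/mL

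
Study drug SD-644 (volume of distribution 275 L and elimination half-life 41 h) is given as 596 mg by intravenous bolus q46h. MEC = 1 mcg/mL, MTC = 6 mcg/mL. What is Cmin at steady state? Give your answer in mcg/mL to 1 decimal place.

1.8 mcg/mL

Over one 46-h interval, 46/41 ≈ 1.122 half-lives elapse, leaving f ≈ 0.4595 of each dose.
Each bolus raises the concentration by D/Vd = 596/275 ≈ 2.167 mcg/mL.
Steady-state trough Cmin,ss = C₀·f/(1−f) ≈ 2.167 × 0.4595/0.5405 ≈ 1.842 mcg/mL.
Trough 1.8 mcg/mL vs MEC 1 mcg/mL: adequate.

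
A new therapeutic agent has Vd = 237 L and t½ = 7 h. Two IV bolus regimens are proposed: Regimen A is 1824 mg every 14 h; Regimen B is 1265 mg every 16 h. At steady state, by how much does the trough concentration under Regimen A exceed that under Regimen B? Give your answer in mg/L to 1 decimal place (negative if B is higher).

1.2 mg/L

Regimen A: f = (1/2)^(14/7) ≈ 0.2500; Cmin,ss = (1824/237)·f/(1−f) ≈ 2.565 mg/L.
Regimen B: f = (1/2)^(16/7) ≈ 0.2051; Cmin,ss = (1265/237)·f/(1−f) ≈ 1.377 mg/L.
Difference ≈ 2.565 − 1.377 ≈ 1.188 mg/L.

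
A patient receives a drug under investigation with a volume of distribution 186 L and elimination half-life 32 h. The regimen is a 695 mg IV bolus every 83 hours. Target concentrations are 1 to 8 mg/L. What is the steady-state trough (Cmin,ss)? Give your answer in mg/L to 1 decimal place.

0.7 mg/L

k = ln2/t½ = ln2/32 ≈ 0.021661 h⁻¹; fraction remaining f = e^(−kτ) = e^(−0.021661×83) ≈ 0.1657.
At steady state, accumulation factor R = 1/(1 − e^(−kτ)) ≈ 1.1986.
Single-dose peak C₀ = D/Vd = 695/186 ≈ 3.737 mg/L.
Steady-state peak Cmax,ss = C₀·R ≈ 3.737 × 1.1986 ≈ 4.479 mg/L.
One interval later, Cmin,ss = Cmax,ss·e^(−kτ) ≈ 4.479 × 0.1657 ≈ 0.742 mg/L.
Trough 0.7 mg/L vs MEC 1 mg/L: subtherapeutic.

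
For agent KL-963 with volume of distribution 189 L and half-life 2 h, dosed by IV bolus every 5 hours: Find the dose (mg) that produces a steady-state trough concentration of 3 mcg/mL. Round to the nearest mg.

τ/t½ = 5/2 ≈ 2.5, so f = (1/2)^(5/2) ≈ 0.176777.
Cmin,ss = (D/Vd)·f/(1−f), so D = Cmin,ss·Vd·(1−f)/f.
D = 3 × 189 × (1−f)/f ≈ 3 × 189 × 4.65684 ≈ 2640.43 mg.

2640 mg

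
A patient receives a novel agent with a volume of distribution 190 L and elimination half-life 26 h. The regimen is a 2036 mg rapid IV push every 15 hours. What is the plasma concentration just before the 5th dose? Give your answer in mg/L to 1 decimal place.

f = (1/2)^(τ/t½) = (1/2)^(15/26) ≈ 0.6704.
C₀ = D/Vd = 2036/190 ≈ 10.716 mg/L.
Before the 5th dose, 4 doses have been given. Superposition: Cmin = C₀·(f + f² + … + f^4).
≈ 10.716 × (0.6704 + 0.4494 + 0.3013 + 0.2020) ≈ 10.716 × 1.6231 ≈ 17.393 mg/L.

17.4 mg/L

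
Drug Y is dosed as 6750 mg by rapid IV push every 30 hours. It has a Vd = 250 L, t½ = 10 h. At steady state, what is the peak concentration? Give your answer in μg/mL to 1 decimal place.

30.9 μg/mL

The dosing interval is 3 half-lives, so f = 2^(−3) = 0.125.
Accumulation ratio R = 1/(1 − f) = 1/0.875 = 8/7.
Single-dose peak C₀ = D/Vd = 6750/250 = 27 μg/mL.
Steady-state peak Cmax,ss = C₀·R = 27 × 8/7 ≈ 30.857 μg/mL.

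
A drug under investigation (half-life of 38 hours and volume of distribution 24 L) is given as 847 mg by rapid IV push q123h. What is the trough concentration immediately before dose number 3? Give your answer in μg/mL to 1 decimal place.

4.1 μg/mL

f = (1/2)^(τ/t½) = (1/2)^(123/38) ≈ 0.1061.
C₀ = D/Vd = 847/24 ≈ 35.292 μg/mL.
Before the 3rd dose, 2 doses have been given. Superposition: Cmin = C₀·(f + f²).
≈ 35.292 × (0.1061 + 0.0113) ≈ 35.292 × 0.1174 ≈ 4.143 μg/mL.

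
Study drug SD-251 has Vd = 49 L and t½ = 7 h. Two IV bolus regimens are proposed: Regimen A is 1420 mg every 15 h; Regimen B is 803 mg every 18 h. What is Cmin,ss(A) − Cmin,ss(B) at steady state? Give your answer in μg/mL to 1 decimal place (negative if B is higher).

5.2 μg/mL

Regimen A: f = (1/2)^(15/7) ≈ 0.2264; Cmin,ss = (1420/49)·f/(1−f) ≈ 8.481 μg/mL.
Regimen B: f = (1/2)^(18/7) ≈ 0.1682; Cmin,ss = (803/49)·f/(1−f) ≈ 3.314 μg/mL.
Difference ≈ 8.481 − 3.314 ≈ 5.167 μg/mL.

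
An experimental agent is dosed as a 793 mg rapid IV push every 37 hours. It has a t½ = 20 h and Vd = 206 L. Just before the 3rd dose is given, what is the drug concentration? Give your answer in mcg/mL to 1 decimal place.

1.4 mcg/mL

f = (1/2)^(τ/t½) = (1/2)^(37/20) ≈ 0.2774.
C₀ = D/Vd = 793/206 ≈ 3.850 mcg/mL.
Before the 3rd dose, 2 doses have been given. Superposition: Cmin = C₀·(f + f²).
≈ 3.850 × (0.2774 + 0.0770) ≈ 3.850 × 0.3544 ≈ 1.364 mcg/mL.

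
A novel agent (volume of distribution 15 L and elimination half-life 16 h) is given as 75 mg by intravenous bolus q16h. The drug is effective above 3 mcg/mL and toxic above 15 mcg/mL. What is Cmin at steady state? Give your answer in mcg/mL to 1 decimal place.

5.0 mcg/mL

The dosing interval is 1 half-life, so f = 2^(−1) = 0.5.
Accumulation ratio R = 1/(1 − f) = 1/0.5 = 2/1.
Single-dose peak C₀ = D/Vd = 75/15 = 5 mcg/mL.
Steady-state peak Cmax,ss = C₀·R = 5 × 2/1 ≈ 10.000 mcg/mL.
Steady-state trough Cmin,ss = Cmax,ss·f ≈ 10.000 × 0.5 ≈ 5.000 mcg/mL.
Trough 5.0 mcg/mL vs MEC 3 mcg/mL: adequate.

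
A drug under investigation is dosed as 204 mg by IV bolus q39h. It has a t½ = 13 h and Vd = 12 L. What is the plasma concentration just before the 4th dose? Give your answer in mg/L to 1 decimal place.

2.4 mg/L

f = (1/2)^(τ/t½) = (1/2)^(39/13) ≈ 0.1250.
C₀ = D/Vd = 204/12 ≈ 17.000 mg/L.
Before the 4th dose, 3 doses have been given. Superposition: Cmin = C₀·(f + f² + … + f^3).
≈ 17.000 × (0.1250 + 0.0156 + 0.0020) ≈ 17.000 × 0.1426 ≈ 2.424 mg/L.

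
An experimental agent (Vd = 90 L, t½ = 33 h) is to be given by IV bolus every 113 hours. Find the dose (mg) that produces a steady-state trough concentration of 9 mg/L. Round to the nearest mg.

7885 mg

τ/t½ = 113/33 ≈ 3.4242, so f = (1/2)^(113/33) ≈ 0.093154.
Cmin,ss = (D/Vd)·f/(1−f), so D = Cmin,ss·Vd·(1−f)/f.
D = 9 × 90 × (1−f)/f ≈ 9 × 90 × 9.73491 ≈ 7885.28 mg.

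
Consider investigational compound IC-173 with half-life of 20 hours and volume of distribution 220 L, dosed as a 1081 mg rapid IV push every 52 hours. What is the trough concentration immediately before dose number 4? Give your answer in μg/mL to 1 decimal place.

1.0 μg/mL

f = (1/2)^(τ/t½) = (1/2)^(52/20) ≈ 0.1649.
C₀ = D/Vd = 1081/220 ≈ 4.914 μg/mL.
Before the 4th dose, 3 doses have been given. Superposition: Cmin = C₀·(f + f² + … + f^3).
≈ 4.914 × (0.1649 + 0.0272 + 0.0045) ≈ 4.914 × 0.1966 ≈ 0.966 μg/mL.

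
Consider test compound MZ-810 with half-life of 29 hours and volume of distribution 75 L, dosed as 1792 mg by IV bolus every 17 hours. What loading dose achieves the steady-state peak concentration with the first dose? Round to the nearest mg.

f = (1/2)^(17/29) ≈ 0.666092; accumulation ratio R = 1/(1−f) ≈ 2.99484.
Loading dose to hit Cmax,ss on first dose: D_load = D_maint·R ≈ 1792 × 2.99484 ≈ 5366.75 mg.

5367 mg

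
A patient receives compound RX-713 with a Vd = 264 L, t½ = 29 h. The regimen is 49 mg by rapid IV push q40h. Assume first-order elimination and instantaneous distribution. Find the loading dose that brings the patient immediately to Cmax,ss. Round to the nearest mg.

f = (1/2)^(40/29) ≈ 0.384403; accumulation ratio R = 1/(1−f) ≈ 1.62444.
Loading dose to hit Cmax,ss on first dose: D_load = D_maint·R ≈ 49 × 1.62444 ≈ 79.60 mg.

80 mg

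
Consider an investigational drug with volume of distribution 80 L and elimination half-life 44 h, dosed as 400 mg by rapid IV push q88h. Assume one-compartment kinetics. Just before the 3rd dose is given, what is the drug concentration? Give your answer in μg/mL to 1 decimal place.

1.6 μg/mL

f = (1/2)^(τ/t½) = (1/2)^(88/44) ≈ 0.2500.
C₀ = D/Vd = 400/80 ≈ 5.000 μg/mL.
Before the 3rd dose, 2 doses have been given. Superposition: Cmin = C₀·(f + f²).
≈ 5.000 × (0.2500 + 0.0625) ≈ 5.000 × 0.3125 ≈ 1.562 μg/mL.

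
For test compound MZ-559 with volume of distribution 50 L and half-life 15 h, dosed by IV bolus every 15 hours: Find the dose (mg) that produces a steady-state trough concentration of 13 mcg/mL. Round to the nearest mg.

τ/t½ = 15/15 ≈ 1, so f = (1/2)^(15/15) ≈ 0.500000.
Cmin,ss = (D/Vd)·f/(1−f), so D = Cmin,ss·Vd·(1−f)/f.
D = 13 × 50 × (1−f)/f ≈ 13 × 50 × 1.00000 ≈ 650.00 mg.

650 mg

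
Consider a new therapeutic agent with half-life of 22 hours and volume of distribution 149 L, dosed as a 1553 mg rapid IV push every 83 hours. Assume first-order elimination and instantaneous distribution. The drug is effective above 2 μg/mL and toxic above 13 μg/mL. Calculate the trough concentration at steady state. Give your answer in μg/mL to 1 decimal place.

0.8 μg/mL

τ/t½ = 83/22 ≈ 3.7727, so fraction remaining f = (1/2)^(83/22) ≈ 0.0732.
Accumulation ratio R = 1/(1 − f) ≈ 1/0.9268 ≈ 1.0790.
Each bolus raises the concentration by D/Vd = 1553/149 ≈ 10.423 μg/mL.
Steady-state peak Cmax,ss = C₀·R ≈ 10.423 × 1.0790 ≈ 11.246 μg/mL.
Steady-state trough Cmin,ss = Cmax,ss·f ≈ 11.246 × 0.0732 ≈ 0.823 μg/mL.
Trough 0.8 μg/mL vs MEC 2 μg/mL: subtherapeutic.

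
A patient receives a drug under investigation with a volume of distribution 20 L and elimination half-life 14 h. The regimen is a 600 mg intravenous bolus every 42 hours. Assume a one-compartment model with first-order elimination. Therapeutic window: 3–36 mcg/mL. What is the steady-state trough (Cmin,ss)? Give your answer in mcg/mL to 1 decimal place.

τ = 42 h = 3 half-lives, so f = (1/2)^3 = 0.125.
Accumulation ratio R = 1/(1 − f) = 1/0.875 = 8/7.
Single-dose peak C₀ = D/Vd = 600/20 = 30 mcg/mL.
Steady-state peak Cmax,ss = C₀·R = 30 × 8/7 ≈ 34.286 mcg/mL.
Steady-state trough Cmin,ss = Cmax,ss·f ≈ 34.286 × 0.125 ≈ 4.286 mcg/mL.
Trough 4.3 mcg/mL vs MEC 3 mcg/mL: adequate.

4.3 mcg/mL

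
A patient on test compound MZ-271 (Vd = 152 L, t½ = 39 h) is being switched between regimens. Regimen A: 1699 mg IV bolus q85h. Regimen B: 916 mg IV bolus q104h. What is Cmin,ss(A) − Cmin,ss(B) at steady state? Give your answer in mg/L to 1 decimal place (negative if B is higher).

Regimen A: f = (1/2)^(85/39) ≈ 0.2208; Cmin,ss = (1699/152)·f/(1−f) ≈ 3.167 mg/L.
Regimen B: f = (1/2)^(104/39) ≈ 0.1575; Cmin,ss = (916/152)·f/(1−f) ≈ 1.127 mg/L.
Difference ≈ 3.167 − 1.127 ≈ 2.040 mg/L.

2.0 mg/L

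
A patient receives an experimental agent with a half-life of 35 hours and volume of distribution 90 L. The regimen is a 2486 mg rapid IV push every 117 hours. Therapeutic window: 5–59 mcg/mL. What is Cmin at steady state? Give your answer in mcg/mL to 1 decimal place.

3.0 mcg/mL

k = ln2/t½ = ln2/35 ≈ 0.019804 h⁻¹; fraction remaining f = e^(−kτ) = e^(−0.019804×117) ≈ 0.0986.
At steady state, accumulation factor R = 1/(1 − e^(−kτ)) ≈ 1.1094.
Each bolus raises the concentration by D/Vd = 2486/90 ≈ 27.622 mcg/mL.
Cmax,ss = C₀/(1 − f) ≈ 27.622/0.9014 ≈ 30.643 mcg/mL.
Steady-state trough Cmin,ss = Cmax,ss·f ≈ 30.643 × 0.0986 ≈ 3.021 mcg/mL.
Trough 3.0 mcg/mL vs MEC 5 mcg/mL: subtherapeutic.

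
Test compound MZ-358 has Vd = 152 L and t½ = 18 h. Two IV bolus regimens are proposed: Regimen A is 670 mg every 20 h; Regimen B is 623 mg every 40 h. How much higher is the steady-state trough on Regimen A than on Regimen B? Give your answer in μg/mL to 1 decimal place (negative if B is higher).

Regimen A: f = (1/2)^(20/18) ≈ 0.4629; Cmin,ss = (670/152)·f/(1−f) ≈ 3.799 μg/mL.
Regimen B: f = (1/2)^(40/18) ≈ 0.2143; Cmin,ss = (623/152)·f/(1−f) ≈ 1.118 μg/mL.
Difference ≈ 3.799 − 1.118 ≈ 2.681 μg/mL.

2.7 μg/mL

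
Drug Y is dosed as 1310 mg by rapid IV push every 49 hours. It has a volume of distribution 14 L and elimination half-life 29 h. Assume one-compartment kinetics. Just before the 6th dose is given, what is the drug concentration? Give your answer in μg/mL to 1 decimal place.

f = (1/2)^(τ/t½) = (1/2)^(49/29) ≈ 0.3100.
C₀ = D/Vd = 1310/14 ≈ 93.571 μg/mL.
Before the 6th dose, 5 doses have been given. Superposition: Cmin = C₀·(f + f² + … + f^5).
≈ 93.571 × (0.3100 + 0.0961 + 0.0298 + 0.0092 + 0.0029) ≈ 93.571 × 0.4480 ≈ 41.920 μg/mL.

41.9 μg/mL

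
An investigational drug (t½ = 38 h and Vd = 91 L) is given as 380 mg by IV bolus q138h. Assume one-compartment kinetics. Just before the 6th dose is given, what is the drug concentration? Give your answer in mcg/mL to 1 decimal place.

0.4 mcg/mL

f = (1/2)^(τ/t½) = (1/2)^(138/38) ≈ 0.0807.
C₀ = D/Vd = 380/91 ≈ 4.176 mcg/mL.
Before the 6th dose, 5 doses have been given. Superposition: Cmin = C₀·(f + f² + … + f^5).
≈ 4.176 × (0.0807 + 0.0065 + 0.0005 + 0.0000 + 0.0000) ≈ 4.176 × 0.0877 ≈ 0.366 mcg/mL.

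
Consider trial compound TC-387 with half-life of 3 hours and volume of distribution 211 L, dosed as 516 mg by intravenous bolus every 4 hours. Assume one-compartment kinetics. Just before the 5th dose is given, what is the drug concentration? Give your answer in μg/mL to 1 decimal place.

1.6 μg/mL

f = (1/2)^(τ/t½) = (1/2)^(4/3) ≈ 0.3969.
C₀ = D/Vd = 516/211 ≈ 2.445 μg/mL.
Before the 5th dose, 4 doses have been given. Superposition: Cmin = C₀·(f + f² + … + f^4).
≈ 2.445 × (0.3969 + 0.1575 + 0.0625 + 0.0248) ≈ 2.445 × 0.6417 ≈ 1.569 μg/mL.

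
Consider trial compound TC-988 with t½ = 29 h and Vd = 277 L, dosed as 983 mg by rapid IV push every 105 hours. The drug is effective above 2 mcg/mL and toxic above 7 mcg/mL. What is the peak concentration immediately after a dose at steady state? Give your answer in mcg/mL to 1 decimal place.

3.9 mcg/mL

k = ln2/t½ = ln2/29 ≈ 0.023902 h⁻¹; fraction remaining f = e^(−kτ) = e^(−0.023902×105) ≈ 0.0813.
At steady state, accumulation factor R = 1/(1 − e^(−kτ)) ≈ 1.0885.
Each bolus raises the concentration by D/Vd = 983/277 ≈ 3.549 mcg/mL.
Steady-state peak Cmax,ss = C₀·R ≈ 3.549 × 1.0885 ≈ 3.863 mcg/mL.
Peak 3.9 mcg/mL vs MTC 7 mcg/mL: below toxic threshold.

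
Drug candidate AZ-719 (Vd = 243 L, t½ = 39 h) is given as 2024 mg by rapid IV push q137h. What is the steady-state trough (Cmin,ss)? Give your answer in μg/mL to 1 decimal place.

0.8 μg/mL

k = ln2/t½ = ln2/39 ≈ 0.017773 h⁻¹; fraction remaining f = e^(−kτ) = e^(−0.017773×137) ≈ 0.0876.
At steady state, accumulation factor R = 1/(1 − e^(−kτ)) ≈ 1.0960.
Each bolus raises the concentration by D/Vd = 2024/243 ≈ 8.329 μg/mL.
Cmax,ss = C₀/(1 − f) ≈ 8.329/0.9124 ≈ 9.129 μg/mL.
One interval later, Cmin,ss = Cmax,ss·e^(−kτ) ≈ 9.129 × 0.0876 ≈ 0.800 μg/mL.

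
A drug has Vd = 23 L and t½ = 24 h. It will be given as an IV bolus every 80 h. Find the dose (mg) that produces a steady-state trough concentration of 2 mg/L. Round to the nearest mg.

418 mg

τ/t½ = 80/24 ≈ 3.3333, so f = (1/2)^(80/24) ≈ 0.099213.
Cmin,ss = (D/Vd)·f/(1−f), so D = Cmin,ss·Vd·(1−f)/f.
D = 2 × 23 × (1−f)/f ≈ 2 × 23 × 9.07932 ≈ 417.65 mg.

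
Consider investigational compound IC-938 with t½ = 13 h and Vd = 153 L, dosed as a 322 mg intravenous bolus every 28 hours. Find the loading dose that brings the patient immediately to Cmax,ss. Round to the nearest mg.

415 mg

f = (1/2)^(28/13) ≈ 0.224713; accumulation ratio R = 1/(1−f) ≈ 1.28984.
Loading dose to hit Cmax,ss on first dose: D_load = D_maint·R ≈ 322 × 1.28984 ≈ 415.33 mg.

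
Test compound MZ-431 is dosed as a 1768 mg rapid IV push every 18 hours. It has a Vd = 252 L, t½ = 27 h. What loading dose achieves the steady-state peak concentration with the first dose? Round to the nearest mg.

4778 mg

f = (1/2)^(18/27) ≈ 0.629961; accumulation ratio R = 1/(1−f) ≈ 2.70242.
Loading dose to hit Cmax,ss on first dose: D_load = D_maint·R ≈ 1768 × 2.70242 ≈ 4777.88 mg.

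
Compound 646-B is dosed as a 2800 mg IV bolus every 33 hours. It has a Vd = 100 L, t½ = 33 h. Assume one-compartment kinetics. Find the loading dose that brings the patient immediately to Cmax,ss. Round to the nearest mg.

f = (1/2)^(33/33) ≈ 0.500000; accumulation ratio R = 1/(1−f) ≈ 2.00000.
Loading dose to hit Cmax,ss on first dose: D_load = D_maint·R ≈ 2800 × 2.00000 ≈ 5600.00 mg.

5600 mg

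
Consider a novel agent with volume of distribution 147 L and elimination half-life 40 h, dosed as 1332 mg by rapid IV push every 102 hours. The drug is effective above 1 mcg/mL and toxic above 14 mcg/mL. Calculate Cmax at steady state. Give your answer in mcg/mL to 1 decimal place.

τ/t½ = 102/40 ≈ 2.55, so fraction remaining f = (1/2)^(102/40) ≈ 0.1708.
At steady state, accumulation factor R = 1/(1 − e^(−kτ)) ≈ 1.2060.
Each bolus raises the concentration by D/Vd = 1332/147 ≈ 9.061 mcg/mL.
Cmax,ss = C₀/(1 − f) ≈ 9.061/0.8292 ≈ 10.927 mcg/mL.
Peak 10.9 mcg/mL vs MTC 14 mcg/mL: below toxic threshold.

10.9 mcg/mL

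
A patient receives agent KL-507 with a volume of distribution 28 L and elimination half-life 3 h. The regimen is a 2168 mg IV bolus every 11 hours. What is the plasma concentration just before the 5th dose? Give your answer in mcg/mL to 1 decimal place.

f = (1/2)^(τ/t½) = (1/2)^(11/3) ≈ 0.0787.
C₀ = D/Vd = 2168/28 ≈ 77.429 mcg/mL.
Before the 5th dose, 4 doses have been given. Superposition: Cmin = C₀·(f + f² + … + f^4).
≈ 77.429 × (0.0787 + 0.0062 + 0.0005 + 0.0000) ≈ 77.429 × 0.0854 ≈ 6.612 mcg/mL.

6.6 mcg/mL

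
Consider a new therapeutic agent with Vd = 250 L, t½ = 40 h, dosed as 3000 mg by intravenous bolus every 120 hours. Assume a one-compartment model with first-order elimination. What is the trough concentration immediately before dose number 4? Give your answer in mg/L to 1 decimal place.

f = (1/2)^(τ/t½) = (1/2)^(120/40) ≈ 0.1250.
C₀ = D/Vd = 3000/250 ≈ 12.000 mg/L.
Before the 4th dose, 3 doses have been given. Superposition: Cmin = C₀·(f + f² + … + f^3).
≈ 12.000 × (0.1250 + 0.0156 + 0.0020) ≈ 12.000 × 0.1426 ≈ 1.711 mg/L.

1.7 mg/L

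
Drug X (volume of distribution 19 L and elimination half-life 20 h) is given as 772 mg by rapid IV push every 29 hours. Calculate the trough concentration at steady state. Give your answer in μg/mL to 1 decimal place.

23.5 μg/mL

Over one 29-h interval, 29/20 ≈ 1.45 half-lives elapse, leaving f ≈ 0.3660 of each dose.
Each bolus raises the concentration by D/Vd = 772/19 ≈ 40.632 μg/mL.
Steady-state trough Cmin,ss = C₀·f/(1−f) ≈ 40.632 × 0.3660/0.6340 ≈ 23.456 μg/mL.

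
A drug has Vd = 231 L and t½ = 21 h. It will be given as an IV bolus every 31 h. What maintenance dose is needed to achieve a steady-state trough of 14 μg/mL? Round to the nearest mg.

5763 mg

τ/t½ = 31/21 ≈ 1.4762, so f = (1/2)^(31/21) ≈ 0.359437.
Cmin,ss = (D/Vd)·f/(1−f), so D = Cmin,ss·Vd·(1−f)/f.
D = 14 × 231 × (1−f)/f ≈ 14 × 231 × 1.78213 ≈ 5763.41 mg.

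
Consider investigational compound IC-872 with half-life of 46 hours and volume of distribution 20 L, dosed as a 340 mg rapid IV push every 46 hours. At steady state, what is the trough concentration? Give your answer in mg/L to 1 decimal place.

17.0 mg/L

τ = 46 h = 1 half-life, so f = (1/2)^1 = 0.5.
At steady state, R = 1/(1 − 0.5) = 2/1.
Single-dose peak C₀ = D/Vd = 340/20 = 17 mg/L.
Steady-state peak Cmax,ss = C₀·R = 17 × 2/1 ≈ 34.000 mg/L.
Steady-state trough Cmin,ss = Cmax,ss·f ≈ 34.000 × 0.5 ≈ 17.000 mg/L.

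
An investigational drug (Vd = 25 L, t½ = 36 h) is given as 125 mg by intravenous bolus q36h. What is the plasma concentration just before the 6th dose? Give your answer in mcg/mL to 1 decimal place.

4.8 mcg/mL

f = (1/2)^(τ/t½) = (1/2)^(36/36) ≈ 0.5000.
C₀ = D/Vd = 125/25 ≈ 5.000 mcg/mL.
Before the 6th dose, 5 doses have been given. Superposition: Cmin = C₀·(f + f² + … + f^5).
≈ 5.000 × (0.5000 + 0.2500 + 0.1250 + 0.0625 + 0.0313) ≈ 5.000 × 0.9688 ≈ 4.844 mcg/mL.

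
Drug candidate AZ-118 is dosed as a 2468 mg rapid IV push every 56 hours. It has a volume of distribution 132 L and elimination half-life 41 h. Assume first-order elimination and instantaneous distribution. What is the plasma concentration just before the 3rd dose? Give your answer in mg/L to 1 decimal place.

10.1 mg/L

f = (1/2)^(τ/t½) = (1/2)^(56/41) ≈ 0.3880.
C₀ = D/Vd = 2468/132 ≈ 18.697 mg/L.
Before the 3rd dose, 2 doses have been given. Superposition: Cmin = C₀·(f + f²).
≈ 18.697 × (0.3880 + 0.1505) ≈ 18.697 × 0.5385 ≈ 10.068 mg/L.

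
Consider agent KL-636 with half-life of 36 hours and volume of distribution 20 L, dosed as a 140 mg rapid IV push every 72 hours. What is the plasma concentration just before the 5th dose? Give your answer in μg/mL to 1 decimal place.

2.3 μg/mL

f = (1/2)^(τ/t½) = (1/2)^(72/36) ≈ 0.2500.
C₀ = D/Vd = 140/20 ≈ 7.000 μg/mL.
Before the 5th dose, 4 doses have been given. Superposition: Cmin = C₀·(f + f² + … + f^4).
≈ 7.000 × (0.2500 + 0.0625 + 0.0156 + 0.0039) ≈ 7.000 × 0.3320 ≈ 2.324 μg/mL.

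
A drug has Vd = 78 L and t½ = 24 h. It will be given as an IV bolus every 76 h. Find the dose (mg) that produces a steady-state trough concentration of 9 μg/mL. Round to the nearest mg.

τ/t½ = 76/24 ≈ 3.1667, so f = (1/2)^(76/24) ≈ 0.111362.
Cmin,ss = (D/Vd)·f/(1−f), so D = Cmin,ss·Vd·(1−f)/f.
D = 9 × 78 × (1−f)/f ≈ 9 × 78 × 7.97972 ≈ 5601.76 mg.

5602 mg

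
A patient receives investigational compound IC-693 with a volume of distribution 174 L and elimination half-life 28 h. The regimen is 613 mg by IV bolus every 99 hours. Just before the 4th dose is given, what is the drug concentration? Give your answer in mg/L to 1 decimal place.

0.3 mg/L

f = (1/2)^(τ/t½) = (1/2)^(99/28) ≈ 0.0862.
C₀ = D/Vd = 613/174 ≈ 3.523 mg/L.
Before the 4th dose, 3 doses have been given. Superposition: Cmin = C₀·(f + f² + … + f^3).
≈ 3.523 × (0.0862 + 0.0074 + 0.0006) ≈ 3.523 × 0.0942 ≈ 0.332 mg/L.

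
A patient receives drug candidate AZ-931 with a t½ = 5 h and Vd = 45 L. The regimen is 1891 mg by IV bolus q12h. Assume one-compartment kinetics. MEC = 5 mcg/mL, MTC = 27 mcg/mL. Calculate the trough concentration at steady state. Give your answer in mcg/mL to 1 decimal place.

9.8 mcg/mL

k = ln2/t½ = ln2/5 ≈ 0.138629 h⁻¹; fraction remaining f = e^(−kτ) = e^(−0.138629×12) ≈ 0.1895.
Accumulation ratio R = 1/(1 − f) ≈ 1/0.8105 ≈ 1.2338.
Each bolus raises the concentration by D/Vd = 1891/45 ≈ 42.022 mcg/mL.
Cmax,ss = C₀/(1 − f) ≈ 42.022/0.8105 ≈ 51.847 mcg/mL.
One interval later, Cmin,ss = Cmax,ss·e^(−kτ) ≈ 51.847 × 0.1895 ≈ 9.825 mcg/mL.
Trough 9.8 mcg/mL vs MEC 5 mcg/mL: adequate.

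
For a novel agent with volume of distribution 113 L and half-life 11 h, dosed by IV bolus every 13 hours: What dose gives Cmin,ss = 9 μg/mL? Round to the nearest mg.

1290 mg

τ/t½ = 13/11 ≈ 1.1818, so f = (1/2)^(13/11) ≈ 0.440796.
Cmin,ss = (D/Vd)·f/(1−f), so D = Cmin,ss·Vd·(1−f)/f.
D = 9 × 113 × (1−f)/f ≈ 9 × 113 × 1.26862 ≈ 1290.19 mg.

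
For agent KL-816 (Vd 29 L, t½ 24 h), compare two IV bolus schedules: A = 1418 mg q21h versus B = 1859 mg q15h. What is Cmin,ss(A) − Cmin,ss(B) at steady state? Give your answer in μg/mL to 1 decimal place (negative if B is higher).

-59.6 μg/mL

Regimen A: f = (1/2)^(21/24) ≈ 0.5453; Cmin,ss = (1418/29)·f/(1−f) ≈ 58.639 μg/mL.
Regimen B: f = (1/2)^(15/24) ≈ 0.6484; Cmin,ss = (1859/29)·f/(1−f) ≈ 118.216 μg/mL.
Difference ≈ 58.639 − 118.216 ≈ -59.577 μg/mL.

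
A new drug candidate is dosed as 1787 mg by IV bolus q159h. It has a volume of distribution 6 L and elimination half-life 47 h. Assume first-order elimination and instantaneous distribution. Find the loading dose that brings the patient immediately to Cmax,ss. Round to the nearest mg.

1976 mg

f = (1/2)^(159/47) ≈ 0.095857; accumulation ratio R = 1/(1−f) ≈ 1.10602.
Loading dose to hit Cmax,ss on first dose: D_load = D_maint·R ≈ 1787 × 1.10602 ≈ 1976.46 mg.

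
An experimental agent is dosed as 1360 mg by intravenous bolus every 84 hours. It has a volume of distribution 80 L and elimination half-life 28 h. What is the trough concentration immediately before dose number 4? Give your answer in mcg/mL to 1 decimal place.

2.4 mcg/mL

f = (1/2)^(τ/t½) = (1/2)^(84/28) ≈ 0.1250.
C₀ = D/Vd = 1360/80 ≈ 17.000 mcg/mL.
Before the 4th dose, 3 doses have been given. Superposition: Cmin = C₀·(f + f² + … + f^3).
≈ 17.000 × (0.1250 + 0.0156 + 0.0020) ≈ 17.000 × 0.1426 ≈ 2.424 mcg/mL.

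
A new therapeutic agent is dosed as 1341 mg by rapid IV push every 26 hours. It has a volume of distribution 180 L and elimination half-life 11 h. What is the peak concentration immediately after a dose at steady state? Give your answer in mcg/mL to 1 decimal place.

Over one 26-h interval, 26/11 ≈ 2.3636 half-lives elapse, leaving f ≈ 0.1943 of each dose.
Accumulation ratio R = 1/(1 − f) ≈ 1/0.8057 ≈ 1.2412.
Single-dose peak C₀ = D/Vd = 1341/180 ≈ 7.450 mcg/mL.
Steady-state peak Cmax,ss = C₀·R ≈ 7.450 × 1.2412 ≈ 9.247 mcg/mL.

9.2 mcg/mL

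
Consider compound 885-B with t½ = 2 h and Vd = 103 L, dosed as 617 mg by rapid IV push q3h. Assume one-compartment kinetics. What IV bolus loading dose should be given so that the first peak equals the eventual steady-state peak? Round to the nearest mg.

f = (1/2)^(3/2) ≈ 0.353553; accumulation ratio R = 1/(1−f) ≈ 1.54692.
Loading dose to hit Cmax,ss on first dose: D_load = D_maint·R ≈ 617 × 1.54692 ≈ 954.45 mg.

954 mg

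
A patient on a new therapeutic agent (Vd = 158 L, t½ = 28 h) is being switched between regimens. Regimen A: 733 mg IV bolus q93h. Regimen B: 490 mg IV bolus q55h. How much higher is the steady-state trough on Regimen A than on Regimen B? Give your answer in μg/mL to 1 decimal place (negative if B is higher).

Regimen A: f = (1/2)^(93/28) ≈ 0.1000; Cmin,ss = (733/158)·f/(1−f) ≈ 0.515 μg/mL.
Regimen B: f = (1/2)^(55/28) ≈ 0.2563; Cmin,ss = (490/158)·f/(1−f) ≈ 1.069 μg/mL.
Difference ≈ 0.515 − 1.069 ≈ -0.554 μg/mL.

-0.6 μg/mL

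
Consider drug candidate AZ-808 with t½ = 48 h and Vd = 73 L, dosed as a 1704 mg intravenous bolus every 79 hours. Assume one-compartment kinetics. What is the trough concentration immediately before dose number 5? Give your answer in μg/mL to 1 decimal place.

f = (1/2)^(τ/t½) = (1/2)^(79/48) ≈ 0.3196.
C₀ = D/Vd = 1704/73 ≈ 23.342 μg/mL.
Before the 5th dose, 4 doses have been given. Superposition: Cmin = C₀·(f + f² + … + f^4).
≈ 23.342 × (0.3196 + 0.1021 + 0.0326 + 0.0104) ≈ 23.342 × 0.4647 ≈ 10.847 μg/mL.

10.8 μg/mL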